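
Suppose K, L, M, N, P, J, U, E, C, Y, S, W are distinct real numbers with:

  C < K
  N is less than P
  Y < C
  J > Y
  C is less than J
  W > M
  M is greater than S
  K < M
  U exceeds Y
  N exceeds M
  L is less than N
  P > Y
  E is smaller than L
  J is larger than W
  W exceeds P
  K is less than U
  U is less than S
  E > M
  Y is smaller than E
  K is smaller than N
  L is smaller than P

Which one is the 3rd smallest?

The consecutive relations fix a unique order: Y < C < K < U < S < M < E < L < N < P < W < J.
The 3rd smallest is K.

K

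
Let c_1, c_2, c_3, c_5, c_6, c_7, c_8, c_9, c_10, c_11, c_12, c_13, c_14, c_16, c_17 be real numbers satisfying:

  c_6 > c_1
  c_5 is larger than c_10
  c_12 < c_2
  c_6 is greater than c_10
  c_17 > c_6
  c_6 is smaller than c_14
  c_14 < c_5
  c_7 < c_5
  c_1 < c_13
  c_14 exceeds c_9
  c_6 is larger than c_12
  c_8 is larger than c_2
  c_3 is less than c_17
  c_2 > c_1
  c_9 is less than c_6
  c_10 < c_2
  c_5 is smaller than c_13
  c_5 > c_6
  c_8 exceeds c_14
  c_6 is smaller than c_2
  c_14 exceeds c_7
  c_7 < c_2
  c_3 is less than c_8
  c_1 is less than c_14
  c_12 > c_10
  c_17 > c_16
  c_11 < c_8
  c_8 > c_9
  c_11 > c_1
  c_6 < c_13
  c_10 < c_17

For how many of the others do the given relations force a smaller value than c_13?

8

From c_13 the given relations immediately reach c_1, c_6, c_5.
From those, c_7, c_9, c_10, c_12, c_14 — 8 in total.
No other element is forced below c_13 by the given relations, so the count is 8.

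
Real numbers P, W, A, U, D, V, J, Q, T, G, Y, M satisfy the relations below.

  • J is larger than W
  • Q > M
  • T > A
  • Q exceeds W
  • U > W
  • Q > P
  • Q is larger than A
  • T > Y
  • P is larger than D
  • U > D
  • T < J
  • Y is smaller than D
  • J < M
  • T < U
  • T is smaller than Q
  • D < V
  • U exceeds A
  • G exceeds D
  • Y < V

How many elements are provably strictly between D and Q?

1

The relations place D below Q. An element lies strictly between them when it is forced above D and also forced below Q.
Above D: {U, P, G, V}. Below Q: {W, Y, A, T, J, P, M}.
Intersection: {P} — 1.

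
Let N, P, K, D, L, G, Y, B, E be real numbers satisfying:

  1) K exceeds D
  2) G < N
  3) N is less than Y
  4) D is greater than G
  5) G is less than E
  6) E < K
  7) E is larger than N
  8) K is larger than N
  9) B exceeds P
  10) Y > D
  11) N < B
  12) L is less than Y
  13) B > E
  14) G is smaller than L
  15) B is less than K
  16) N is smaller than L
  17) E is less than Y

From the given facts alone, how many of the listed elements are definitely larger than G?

From G the given relations immediately reach N, E, L, D.
From those, B, Y, K — 7 in total.
Nothing else is reachable above G; 7 in all.

7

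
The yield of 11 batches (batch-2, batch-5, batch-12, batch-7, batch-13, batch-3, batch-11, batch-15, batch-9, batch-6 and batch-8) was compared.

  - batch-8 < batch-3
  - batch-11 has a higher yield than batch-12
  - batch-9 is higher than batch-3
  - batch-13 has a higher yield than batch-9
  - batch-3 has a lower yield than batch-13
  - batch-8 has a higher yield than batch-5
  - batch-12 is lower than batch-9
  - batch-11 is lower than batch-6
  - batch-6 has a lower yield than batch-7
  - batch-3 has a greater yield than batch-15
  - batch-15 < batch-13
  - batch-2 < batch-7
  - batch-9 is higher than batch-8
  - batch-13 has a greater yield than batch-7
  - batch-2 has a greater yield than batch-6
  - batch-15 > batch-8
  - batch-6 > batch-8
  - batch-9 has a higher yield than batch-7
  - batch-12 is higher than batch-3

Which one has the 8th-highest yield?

Piecing the relations together gives one ordering: batch-5 < batch-8 < batch-15 < batch-3 < batch-12 < batch-11 < batch-6 < batch-2 < batch-7 < batch-9 < batch-13.
Counting 8 from the largest end gives batch-3.

batch-3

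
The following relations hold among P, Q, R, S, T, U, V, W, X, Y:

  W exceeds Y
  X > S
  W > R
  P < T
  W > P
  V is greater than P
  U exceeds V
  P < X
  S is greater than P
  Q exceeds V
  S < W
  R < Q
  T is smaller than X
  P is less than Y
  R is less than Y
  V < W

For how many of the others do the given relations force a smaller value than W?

From W the given relations immediately reach P, V, S, R, Y.
Nothing else is reachable below W; 5 in all.

5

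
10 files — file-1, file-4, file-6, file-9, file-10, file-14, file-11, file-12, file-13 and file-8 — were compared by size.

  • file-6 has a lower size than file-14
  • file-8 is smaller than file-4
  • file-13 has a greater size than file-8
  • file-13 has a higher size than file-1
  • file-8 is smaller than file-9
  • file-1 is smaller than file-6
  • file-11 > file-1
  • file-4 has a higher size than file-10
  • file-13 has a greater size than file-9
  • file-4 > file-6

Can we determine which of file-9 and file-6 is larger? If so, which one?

undetermined

Following every chain through file-6: above file-6 we get file-4, file-14; below file-6 we get file-1.
file-9 is not reached, and no chain runs the other way from file-9 to file-6.
So the given relations leave the order of file-6 and file-9 undetermined.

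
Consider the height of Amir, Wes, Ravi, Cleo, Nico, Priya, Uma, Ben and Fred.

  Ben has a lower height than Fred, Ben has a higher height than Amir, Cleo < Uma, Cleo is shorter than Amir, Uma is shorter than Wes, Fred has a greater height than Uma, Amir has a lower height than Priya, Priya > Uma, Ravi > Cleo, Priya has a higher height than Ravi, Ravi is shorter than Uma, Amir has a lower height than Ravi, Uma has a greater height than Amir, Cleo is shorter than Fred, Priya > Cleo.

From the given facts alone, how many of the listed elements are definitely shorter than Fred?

5

From Fred the given relations immediately reach Cleo, Ben, Uma.
From those, Amir, Ravi — 5 in total.
No other element is forced below Fred by the given relations, so the count is 5.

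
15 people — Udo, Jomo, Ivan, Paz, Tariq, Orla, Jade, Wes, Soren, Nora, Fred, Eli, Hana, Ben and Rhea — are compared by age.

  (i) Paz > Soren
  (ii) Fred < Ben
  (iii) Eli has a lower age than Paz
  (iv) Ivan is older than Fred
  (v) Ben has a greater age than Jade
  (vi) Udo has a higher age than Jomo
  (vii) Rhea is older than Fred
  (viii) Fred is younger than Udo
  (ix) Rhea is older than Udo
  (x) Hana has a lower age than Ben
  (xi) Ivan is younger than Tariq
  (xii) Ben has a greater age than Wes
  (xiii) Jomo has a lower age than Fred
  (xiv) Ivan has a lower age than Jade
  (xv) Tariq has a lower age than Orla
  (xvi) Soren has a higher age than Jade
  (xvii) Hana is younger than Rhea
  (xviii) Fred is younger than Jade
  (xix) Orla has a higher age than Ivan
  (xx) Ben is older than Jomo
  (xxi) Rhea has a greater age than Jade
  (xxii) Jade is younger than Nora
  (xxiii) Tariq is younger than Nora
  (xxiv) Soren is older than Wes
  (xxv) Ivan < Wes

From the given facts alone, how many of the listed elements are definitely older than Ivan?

From Ivan the given relations immediately reach Tariq, Orla, Wes, Jade.
From those, Ben, Soren, Rhea, Nora — 8 in total.
From those, Paz — 9 in total.
Nothing else is reachable above Ivan; 9 in all.

9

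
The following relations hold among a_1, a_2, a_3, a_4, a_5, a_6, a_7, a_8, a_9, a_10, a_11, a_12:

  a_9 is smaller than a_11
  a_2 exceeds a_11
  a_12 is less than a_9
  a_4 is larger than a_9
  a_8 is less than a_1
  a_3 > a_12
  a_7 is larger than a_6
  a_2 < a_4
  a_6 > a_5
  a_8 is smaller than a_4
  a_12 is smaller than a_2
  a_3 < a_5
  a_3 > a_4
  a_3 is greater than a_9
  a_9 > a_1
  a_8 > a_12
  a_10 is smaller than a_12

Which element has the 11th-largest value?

a_12

The consecutive relations fix a unique order: a_10 < a_12 < a_8 < a_1 < a_9 < a_11 < a_2 < a_4 < a_3 < a_5 < a_6 < a_7.
The 11th largest is a_12.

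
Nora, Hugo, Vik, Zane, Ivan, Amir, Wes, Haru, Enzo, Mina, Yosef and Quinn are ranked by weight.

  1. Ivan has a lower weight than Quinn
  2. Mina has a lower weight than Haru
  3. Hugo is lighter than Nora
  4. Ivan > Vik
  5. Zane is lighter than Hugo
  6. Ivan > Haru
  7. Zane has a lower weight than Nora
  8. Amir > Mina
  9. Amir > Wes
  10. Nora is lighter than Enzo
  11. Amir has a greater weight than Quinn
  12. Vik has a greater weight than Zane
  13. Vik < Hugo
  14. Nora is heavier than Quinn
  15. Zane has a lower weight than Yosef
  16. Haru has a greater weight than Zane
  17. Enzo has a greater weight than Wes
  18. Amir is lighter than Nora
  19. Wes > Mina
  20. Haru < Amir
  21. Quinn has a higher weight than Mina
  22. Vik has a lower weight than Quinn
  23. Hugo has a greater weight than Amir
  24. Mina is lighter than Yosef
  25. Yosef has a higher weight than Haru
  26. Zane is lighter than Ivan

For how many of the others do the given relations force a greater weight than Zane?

9

The elements the relations force above Zane are Vik, Haru, Ivan, Quinn, Yosef, Amir, Hugo, Nora, Enzo — no chain reaches any other.
That is 9.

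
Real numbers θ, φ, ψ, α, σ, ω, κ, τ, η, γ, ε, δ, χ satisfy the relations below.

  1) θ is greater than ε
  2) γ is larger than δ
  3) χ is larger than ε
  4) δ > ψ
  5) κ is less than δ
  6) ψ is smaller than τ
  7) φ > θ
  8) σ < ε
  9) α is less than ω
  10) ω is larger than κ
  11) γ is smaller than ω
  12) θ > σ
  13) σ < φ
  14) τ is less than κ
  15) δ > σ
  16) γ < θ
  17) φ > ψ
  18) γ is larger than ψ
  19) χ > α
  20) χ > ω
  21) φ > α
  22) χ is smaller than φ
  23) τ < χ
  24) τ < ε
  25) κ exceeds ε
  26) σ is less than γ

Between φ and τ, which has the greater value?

τ < ε and ε < κ give τ < κ.
With κ < δ: τ < ε < κ < δ.
Then δ < γ extends the chain to γ.
With γ < ω: τ < ε < κ < δ < γ < ω.
With ω < χ: τ < ε < κ < δ < γ < ω < χ.
Then χ < φ extends the chain to φ.
So τ < φ; φ is the larger of the two.

φ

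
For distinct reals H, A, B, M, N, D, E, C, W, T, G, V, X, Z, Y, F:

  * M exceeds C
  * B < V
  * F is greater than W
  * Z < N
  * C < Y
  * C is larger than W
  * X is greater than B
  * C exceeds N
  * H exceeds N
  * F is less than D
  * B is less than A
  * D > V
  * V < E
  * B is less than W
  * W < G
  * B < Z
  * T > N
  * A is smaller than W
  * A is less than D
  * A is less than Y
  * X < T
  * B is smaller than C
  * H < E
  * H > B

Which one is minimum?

B

Chaining upward from B: directly above it, A, W, Z, V, X, C, H; then N, F, T, Y, G, E, M, D.
That covers every other element, and nothing is given below B, so B is the minimum.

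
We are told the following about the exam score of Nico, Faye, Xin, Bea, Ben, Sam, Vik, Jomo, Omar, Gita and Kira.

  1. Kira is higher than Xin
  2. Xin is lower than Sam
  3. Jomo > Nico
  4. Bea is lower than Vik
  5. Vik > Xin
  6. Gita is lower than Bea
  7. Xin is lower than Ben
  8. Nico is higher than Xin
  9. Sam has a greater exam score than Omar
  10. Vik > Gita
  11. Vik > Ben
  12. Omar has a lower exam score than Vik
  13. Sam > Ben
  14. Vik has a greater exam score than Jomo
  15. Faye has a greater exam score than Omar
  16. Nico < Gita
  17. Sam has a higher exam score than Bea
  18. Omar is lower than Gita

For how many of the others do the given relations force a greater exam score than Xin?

The elements the relations force above Xin are Nico, Ben, Gita, Kira, Bea, Jomo, Sam, Vik — no chain reaches any other.
That is 8.

8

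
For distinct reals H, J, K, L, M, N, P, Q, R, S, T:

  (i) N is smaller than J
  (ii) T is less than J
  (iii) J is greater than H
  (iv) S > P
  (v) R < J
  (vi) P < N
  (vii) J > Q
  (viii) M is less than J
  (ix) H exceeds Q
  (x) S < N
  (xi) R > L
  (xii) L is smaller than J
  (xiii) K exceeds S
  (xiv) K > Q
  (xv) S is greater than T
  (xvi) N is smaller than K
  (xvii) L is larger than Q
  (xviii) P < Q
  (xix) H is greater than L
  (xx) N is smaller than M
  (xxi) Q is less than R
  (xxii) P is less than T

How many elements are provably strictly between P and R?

2

The relations place P below R. An element lies strictly between them when it is forced above P and also forced below R.
Above P: {T, S, Q, L, N, H, M, J, K}. Below R: {Q, L}.
Intersection: {Q, L} — 2.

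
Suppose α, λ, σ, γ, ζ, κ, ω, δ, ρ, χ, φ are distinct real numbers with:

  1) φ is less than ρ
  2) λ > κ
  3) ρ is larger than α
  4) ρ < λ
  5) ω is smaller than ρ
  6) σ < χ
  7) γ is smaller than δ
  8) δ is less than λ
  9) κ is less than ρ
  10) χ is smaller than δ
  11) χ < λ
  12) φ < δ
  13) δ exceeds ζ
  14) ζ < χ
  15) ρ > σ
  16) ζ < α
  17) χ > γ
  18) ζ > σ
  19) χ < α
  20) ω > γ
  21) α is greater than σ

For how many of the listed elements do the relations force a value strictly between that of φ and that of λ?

Chaining upward from φ reaches: ρ, δ.
Chaining downward from λ reaches: σ, ζ, γ, χ, κ, α, ω, ρ, δ.
Strictly between φ and λ are those in both lists: ρ, δ — 2 elements.

2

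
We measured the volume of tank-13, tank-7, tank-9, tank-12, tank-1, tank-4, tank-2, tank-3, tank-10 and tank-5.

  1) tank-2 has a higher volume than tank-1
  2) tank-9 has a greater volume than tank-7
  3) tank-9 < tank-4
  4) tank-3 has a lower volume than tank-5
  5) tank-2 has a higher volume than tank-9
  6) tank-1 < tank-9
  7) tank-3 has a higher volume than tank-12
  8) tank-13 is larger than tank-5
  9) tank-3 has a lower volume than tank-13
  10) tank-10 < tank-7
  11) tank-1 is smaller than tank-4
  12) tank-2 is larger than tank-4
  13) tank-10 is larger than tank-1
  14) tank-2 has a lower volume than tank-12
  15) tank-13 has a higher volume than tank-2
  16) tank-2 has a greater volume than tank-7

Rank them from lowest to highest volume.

The consecutive links are each given: tank-1 < tank-10; tank-10 < tank-7; tank-7 < tank-9; tank-9 < tank-4; tank-4 < tank-2; tank-2 < tank-12; tank-12 < tank-3; tank-3 < tank-5; tank-5 < tank-13.

tank-1 < tank-10 < tank-7 < tank-9 < tank-4 < tank-2 < tank-12 < tank-3 < tank-5 < tank-13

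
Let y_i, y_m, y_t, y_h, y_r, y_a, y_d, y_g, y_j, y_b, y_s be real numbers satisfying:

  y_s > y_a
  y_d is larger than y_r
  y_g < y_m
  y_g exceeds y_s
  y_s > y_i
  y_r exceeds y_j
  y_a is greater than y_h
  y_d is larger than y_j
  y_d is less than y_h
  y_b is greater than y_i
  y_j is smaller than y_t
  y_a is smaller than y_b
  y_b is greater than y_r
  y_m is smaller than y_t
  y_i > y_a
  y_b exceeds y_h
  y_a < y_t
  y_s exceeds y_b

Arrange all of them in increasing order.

The consecutive links are each given: y_j < y_r; y_r < y_d; y_d < y_h; y_h < y_a; y_a < y_i; y_i < y_b; y_b < y_s; y_s < y_g; y_g < y_m; y_m < y_t.

y_j < y_r < y_d < y_h < y_a < y_i < y_b < y_s < y_g < y_m < y_t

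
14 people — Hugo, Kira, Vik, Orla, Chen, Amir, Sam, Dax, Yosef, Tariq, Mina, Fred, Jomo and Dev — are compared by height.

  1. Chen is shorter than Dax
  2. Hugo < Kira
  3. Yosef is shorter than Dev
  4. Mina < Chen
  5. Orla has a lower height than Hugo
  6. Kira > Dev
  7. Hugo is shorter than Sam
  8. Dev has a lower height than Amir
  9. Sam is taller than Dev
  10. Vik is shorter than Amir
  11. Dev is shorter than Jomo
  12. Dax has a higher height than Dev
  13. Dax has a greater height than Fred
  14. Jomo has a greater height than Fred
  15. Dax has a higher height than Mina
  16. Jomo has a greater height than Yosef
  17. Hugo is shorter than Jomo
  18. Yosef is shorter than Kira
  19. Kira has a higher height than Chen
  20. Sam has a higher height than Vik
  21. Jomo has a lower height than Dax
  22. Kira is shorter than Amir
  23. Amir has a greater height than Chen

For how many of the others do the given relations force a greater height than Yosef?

6

The elements the relations force above Yosef are Dev, Kira, Jomo, Amir, Sam, Dax — no chain reaches any other.
That is 6.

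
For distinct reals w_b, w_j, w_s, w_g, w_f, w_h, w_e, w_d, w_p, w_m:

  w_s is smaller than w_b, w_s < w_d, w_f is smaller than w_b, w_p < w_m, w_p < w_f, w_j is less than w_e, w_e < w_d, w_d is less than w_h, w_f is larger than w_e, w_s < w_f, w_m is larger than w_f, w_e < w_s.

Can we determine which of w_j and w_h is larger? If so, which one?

Chaining the given relations: w_j < w_e < w_s < w_d < w_h.
So w_h is larger.

w_h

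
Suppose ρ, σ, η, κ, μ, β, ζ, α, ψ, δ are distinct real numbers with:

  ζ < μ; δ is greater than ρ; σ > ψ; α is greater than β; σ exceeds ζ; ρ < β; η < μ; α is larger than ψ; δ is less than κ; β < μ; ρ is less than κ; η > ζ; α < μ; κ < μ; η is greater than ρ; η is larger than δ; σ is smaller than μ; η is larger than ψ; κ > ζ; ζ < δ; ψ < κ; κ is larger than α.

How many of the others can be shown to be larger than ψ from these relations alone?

5

Directly above ψ: η, α, κ, σ.
One step further: μ (5 so far).
Nothing else is reachable above ψ; 5 in all.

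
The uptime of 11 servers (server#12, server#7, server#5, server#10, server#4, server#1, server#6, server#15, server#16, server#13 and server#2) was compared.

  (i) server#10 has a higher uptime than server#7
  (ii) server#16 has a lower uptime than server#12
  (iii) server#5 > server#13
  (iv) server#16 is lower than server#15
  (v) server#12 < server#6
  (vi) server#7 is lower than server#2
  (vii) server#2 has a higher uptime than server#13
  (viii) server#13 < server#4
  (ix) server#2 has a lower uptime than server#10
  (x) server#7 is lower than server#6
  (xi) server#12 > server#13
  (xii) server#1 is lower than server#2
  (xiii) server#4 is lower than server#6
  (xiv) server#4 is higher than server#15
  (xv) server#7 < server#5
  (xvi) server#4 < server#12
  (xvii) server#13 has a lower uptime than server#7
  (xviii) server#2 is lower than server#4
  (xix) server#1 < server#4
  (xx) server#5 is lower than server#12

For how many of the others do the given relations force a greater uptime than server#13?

7

The elements the relations force above server#13 are server#7, server#2, server#5, server#10, server#4, server#12, server#6 — no chain reaches any other.
That is 7.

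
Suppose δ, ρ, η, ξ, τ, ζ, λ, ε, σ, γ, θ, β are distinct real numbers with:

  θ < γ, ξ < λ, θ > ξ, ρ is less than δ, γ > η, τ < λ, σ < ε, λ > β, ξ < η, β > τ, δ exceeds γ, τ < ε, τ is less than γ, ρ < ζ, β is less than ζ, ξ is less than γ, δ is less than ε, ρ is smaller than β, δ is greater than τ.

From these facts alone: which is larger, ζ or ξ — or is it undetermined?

undetermined

Following every chain through ξ: above ξ we get η, θ, γ, δ, λ, ε.
ζ is not reached, and no chain runs the other way from ζ to ξ.
So the given relations leave the order of ξ and ζ undetermined.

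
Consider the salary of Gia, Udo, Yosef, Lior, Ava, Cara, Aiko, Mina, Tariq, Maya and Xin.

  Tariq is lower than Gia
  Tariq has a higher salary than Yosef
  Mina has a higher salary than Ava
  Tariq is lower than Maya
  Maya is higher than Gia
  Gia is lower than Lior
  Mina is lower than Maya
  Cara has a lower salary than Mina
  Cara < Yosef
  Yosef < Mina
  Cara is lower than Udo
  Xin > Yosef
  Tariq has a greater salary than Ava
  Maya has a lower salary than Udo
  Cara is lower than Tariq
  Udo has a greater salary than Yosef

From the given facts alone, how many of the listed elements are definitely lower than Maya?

6

Directly below Maya: Mina, Tariq, Gia.
One step further: Cara, Yosef, Ava (6 so far).
No other element is forced below Maya by the given relations, so the count is 6.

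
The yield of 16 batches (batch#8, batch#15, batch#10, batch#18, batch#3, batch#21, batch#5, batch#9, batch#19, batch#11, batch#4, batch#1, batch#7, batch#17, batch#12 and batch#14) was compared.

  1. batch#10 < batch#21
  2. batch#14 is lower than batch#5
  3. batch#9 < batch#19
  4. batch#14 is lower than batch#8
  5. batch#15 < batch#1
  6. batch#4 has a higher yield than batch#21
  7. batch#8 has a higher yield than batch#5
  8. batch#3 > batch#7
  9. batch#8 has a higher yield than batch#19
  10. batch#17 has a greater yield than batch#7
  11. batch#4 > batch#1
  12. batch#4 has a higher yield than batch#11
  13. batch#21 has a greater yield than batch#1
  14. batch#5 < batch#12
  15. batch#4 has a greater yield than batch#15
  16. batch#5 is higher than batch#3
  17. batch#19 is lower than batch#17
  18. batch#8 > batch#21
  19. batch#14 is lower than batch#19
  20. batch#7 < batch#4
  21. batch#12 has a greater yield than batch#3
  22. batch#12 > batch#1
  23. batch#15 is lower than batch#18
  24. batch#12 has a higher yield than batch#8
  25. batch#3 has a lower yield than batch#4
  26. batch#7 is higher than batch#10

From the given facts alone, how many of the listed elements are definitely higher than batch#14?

From batch#14 the given relations immediately reach batch#19, batch#5, batch#8.
From those, batch#12, batch#17 — 5 in total.
Nothing else is reachable above batch#14; 5 in all.

5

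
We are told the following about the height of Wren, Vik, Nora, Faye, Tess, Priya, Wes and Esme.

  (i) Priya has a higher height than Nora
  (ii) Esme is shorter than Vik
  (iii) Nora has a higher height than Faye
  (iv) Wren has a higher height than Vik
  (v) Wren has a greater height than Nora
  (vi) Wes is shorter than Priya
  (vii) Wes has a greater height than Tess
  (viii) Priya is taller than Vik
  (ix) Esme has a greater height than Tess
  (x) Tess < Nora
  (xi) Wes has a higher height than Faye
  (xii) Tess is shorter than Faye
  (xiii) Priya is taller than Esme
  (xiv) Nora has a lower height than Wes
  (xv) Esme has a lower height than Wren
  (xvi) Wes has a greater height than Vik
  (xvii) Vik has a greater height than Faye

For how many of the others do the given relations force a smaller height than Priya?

From Priya the given relations immediately reach Esme, Vik, Nora, Wes.
From those, Tess, Faye — 6 in total.
Nothing else is reachable below Priya; 6 in all.

6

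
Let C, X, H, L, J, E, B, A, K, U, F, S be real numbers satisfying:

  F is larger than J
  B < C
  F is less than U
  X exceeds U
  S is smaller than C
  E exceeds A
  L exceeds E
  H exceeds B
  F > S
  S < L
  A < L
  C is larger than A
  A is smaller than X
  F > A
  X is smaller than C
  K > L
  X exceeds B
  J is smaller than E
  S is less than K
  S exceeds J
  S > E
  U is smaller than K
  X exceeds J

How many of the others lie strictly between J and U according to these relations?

Chaining upward from J reaches: E, S, F, L, X, C, K.
Chaining downward from U reaches: A, E, S, F.
Strictly between J and U are those in both lists: E, S, F — 3 elements.

3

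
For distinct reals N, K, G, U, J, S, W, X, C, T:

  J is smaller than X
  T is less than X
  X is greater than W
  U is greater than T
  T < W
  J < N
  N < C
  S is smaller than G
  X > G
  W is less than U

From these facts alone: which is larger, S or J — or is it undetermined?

Following every chain through J: above J we get N, C, X.
S is not reached, and no chain runs the other way from S to J.
So the given relations leave the order of J and S undetermined.

undetermined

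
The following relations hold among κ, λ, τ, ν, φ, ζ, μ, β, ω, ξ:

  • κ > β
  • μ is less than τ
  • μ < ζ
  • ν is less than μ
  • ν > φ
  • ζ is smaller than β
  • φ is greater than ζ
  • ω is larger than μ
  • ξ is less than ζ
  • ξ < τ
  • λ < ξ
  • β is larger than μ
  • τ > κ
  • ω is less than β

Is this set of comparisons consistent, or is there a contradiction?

We have μ < ζ stated directly, yet also ζ < φ < ν < μ by chaining the others — so ζ < μ. Contradiction.

inconsistent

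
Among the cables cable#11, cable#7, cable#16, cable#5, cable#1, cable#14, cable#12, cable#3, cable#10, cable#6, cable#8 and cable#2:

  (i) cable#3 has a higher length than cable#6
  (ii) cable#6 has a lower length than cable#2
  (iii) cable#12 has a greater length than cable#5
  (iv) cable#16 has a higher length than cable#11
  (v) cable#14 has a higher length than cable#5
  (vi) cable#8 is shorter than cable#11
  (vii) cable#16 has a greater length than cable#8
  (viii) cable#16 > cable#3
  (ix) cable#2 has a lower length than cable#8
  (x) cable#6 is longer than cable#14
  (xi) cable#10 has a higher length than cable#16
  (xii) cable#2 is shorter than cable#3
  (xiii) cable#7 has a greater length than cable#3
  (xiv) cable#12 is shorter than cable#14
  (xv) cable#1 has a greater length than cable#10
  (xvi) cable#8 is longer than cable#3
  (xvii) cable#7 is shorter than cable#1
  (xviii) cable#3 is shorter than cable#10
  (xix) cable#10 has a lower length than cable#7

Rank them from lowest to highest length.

Nothing is placed below cable#5, so it is least; from there cable#5 < cable#12; cable#12 < cable#14; cable#14 < cable#6; cable#6 < cable#2; cable#2 < cable#3; cable#3 < cable#8; cable#8 < cable#11; cable#11 < cable#16; cable#16 < cable#10; cable#10 < cable#7; cable#7 < cable#1, each given directly.

cable#5 < cable#12 < cable#14 < cable#6 < cable#2 < cable#3 < cable#8 < cable#11 < cable#16 < cable#10 < cable#7 < cable#1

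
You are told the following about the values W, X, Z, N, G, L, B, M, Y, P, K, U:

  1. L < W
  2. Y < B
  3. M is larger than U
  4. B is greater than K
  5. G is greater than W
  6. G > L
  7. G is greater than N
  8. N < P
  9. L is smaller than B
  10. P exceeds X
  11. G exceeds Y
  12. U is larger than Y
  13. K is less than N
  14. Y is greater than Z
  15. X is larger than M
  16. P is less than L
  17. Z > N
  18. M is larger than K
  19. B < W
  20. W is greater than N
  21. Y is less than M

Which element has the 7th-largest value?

M

The consecutive relations fix a unique order: K < N < Z < Y < U < M < X < P < L < B < W < G.
Counting 7 from the largest end gives M.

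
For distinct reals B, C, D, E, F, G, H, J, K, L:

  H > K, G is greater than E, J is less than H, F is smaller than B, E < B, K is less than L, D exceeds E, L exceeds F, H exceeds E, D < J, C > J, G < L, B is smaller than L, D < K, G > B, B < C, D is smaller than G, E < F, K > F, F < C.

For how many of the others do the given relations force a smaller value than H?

The elements the relations force below H are E, D, F, J, K — no chain reaches any other.
That is 5.

5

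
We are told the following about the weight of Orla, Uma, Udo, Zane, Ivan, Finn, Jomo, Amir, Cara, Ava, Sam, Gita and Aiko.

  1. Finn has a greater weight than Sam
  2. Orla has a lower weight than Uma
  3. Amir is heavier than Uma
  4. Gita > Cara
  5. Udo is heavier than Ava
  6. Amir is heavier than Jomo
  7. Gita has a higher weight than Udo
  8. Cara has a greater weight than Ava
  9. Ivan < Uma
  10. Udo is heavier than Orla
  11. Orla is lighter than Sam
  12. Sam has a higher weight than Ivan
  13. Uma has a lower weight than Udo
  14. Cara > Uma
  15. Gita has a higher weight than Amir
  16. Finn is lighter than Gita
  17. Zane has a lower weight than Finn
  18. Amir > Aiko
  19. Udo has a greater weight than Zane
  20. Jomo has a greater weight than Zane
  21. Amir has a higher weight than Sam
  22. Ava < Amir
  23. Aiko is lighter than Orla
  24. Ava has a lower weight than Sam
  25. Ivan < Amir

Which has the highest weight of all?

Gita

Ivan is not greatest since Ivan < Uma; Ava is not greatest since Ava < Sam; Zane is not greatest since Zane < Jomo; Aiko is not greatest since Aiko < Orla; Jomo is not greatest since Jomo < Amir; Orla is not greatest since Orla < Sam; Sam is not greatest since Sam < Amir; Finn is not greatest since Finn < Gita; Uma is not greatest since Uma < Udo; Udo is not greatest since Udo < Gita; Cara is not greatest since Cara < Gita; Amir is not greatest since Amir < Gita.
Only Gita has nothing above it, so Gita is the highest weight.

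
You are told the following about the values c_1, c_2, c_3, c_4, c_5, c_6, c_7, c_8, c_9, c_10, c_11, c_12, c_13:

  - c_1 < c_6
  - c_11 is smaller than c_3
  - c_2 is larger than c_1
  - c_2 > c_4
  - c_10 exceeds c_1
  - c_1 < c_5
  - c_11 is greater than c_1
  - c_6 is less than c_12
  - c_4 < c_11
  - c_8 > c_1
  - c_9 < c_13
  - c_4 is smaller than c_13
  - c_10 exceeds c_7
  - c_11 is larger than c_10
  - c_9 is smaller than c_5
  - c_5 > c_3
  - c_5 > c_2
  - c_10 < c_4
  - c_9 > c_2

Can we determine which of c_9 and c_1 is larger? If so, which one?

Following the relations from c_1: c_1 < c_10 < c_4 < c_2 < c_9.
So c_9 is larger.

c_9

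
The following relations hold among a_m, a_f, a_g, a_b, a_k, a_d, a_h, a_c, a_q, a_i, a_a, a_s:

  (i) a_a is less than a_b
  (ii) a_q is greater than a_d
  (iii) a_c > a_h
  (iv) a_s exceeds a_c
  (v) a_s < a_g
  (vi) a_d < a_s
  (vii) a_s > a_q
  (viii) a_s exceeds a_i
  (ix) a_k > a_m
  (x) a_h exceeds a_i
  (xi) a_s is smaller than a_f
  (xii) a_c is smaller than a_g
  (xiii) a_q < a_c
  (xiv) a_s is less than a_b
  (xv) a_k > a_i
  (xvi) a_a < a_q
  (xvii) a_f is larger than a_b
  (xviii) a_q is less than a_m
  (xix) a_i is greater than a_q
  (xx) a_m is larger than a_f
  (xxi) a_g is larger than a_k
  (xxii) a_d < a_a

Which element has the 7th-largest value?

a_c

Chaining the given pairs: a_d < a_a < a_q < a_i < a_h < a_c < a_s < a_b < a_f < a_m < a_k < a_g.
The 7th largest is a_c.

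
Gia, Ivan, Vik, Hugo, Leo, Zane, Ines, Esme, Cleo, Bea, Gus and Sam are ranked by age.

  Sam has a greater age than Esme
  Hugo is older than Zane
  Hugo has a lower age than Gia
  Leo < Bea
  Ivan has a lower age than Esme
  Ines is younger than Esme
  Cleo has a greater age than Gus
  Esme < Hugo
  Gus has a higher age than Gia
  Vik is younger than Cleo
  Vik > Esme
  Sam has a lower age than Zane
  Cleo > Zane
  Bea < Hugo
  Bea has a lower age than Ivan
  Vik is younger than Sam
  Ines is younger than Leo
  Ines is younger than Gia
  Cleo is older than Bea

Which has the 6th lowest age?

The consecutive relations fix a unique order: Ines < Leo < Bea < Ivan < Esme < Vik < Sam < Zane < Hugo < Gia < Gus < Cleo.
Counting 6 from the smallest end gives Vik.

Vik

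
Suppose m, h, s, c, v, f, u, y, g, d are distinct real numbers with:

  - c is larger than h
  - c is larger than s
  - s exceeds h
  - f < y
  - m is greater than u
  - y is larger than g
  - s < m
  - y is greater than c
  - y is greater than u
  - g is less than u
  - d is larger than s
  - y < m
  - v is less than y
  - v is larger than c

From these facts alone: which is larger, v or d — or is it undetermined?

Following every chain through v: above v we get y, m; below v we get h, s, c.
d is not reached, and no chain runs the other way from d to v.
So the given relations leave the order of v and d undetermined.

undetermined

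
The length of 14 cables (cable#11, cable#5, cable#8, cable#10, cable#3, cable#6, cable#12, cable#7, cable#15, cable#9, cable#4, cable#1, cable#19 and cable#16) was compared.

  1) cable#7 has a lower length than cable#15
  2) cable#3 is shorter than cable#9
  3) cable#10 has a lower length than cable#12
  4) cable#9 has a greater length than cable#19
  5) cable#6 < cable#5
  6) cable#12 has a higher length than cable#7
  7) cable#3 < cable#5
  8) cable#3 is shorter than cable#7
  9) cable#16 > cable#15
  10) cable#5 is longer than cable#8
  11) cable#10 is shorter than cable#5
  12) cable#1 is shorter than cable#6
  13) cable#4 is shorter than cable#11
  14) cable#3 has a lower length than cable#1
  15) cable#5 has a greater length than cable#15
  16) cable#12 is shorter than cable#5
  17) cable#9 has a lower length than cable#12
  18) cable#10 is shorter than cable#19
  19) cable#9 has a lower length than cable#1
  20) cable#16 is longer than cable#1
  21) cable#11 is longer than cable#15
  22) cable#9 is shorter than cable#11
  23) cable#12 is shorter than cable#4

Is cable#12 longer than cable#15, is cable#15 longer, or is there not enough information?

Following every chain through cable#15: above cable#15 we get cable#11, cable#5, cable#16; below cable#15 we get cable#3, cable#7.
cable#12 is not reached, and no chain runs the other way from cable#12 to cable#15.
So the given relations leave the order of cable#15 and cable#12 undetermined.

undetermined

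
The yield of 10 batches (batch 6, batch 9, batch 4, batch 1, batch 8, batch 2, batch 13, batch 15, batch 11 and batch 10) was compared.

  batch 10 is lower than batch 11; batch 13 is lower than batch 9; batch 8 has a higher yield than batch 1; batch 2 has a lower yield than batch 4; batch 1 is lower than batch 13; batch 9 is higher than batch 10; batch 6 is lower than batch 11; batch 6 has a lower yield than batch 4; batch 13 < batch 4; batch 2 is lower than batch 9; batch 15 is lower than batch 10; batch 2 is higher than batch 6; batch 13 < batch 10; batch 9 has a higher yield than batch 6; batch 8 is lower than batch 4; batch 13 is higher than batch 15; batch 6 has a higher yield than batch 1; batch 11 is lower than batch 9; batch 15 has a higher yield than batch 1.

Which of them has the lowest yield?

batch 1

Chaining upward from batch 1: directly above it, batch 15, batch 6, batch 13, batch 8; then batch 10, batch 2, batch 11, batch 9, batch 4.
That covers every other element, and nothing is given below batch 1, so batch 1 is the lowest yield.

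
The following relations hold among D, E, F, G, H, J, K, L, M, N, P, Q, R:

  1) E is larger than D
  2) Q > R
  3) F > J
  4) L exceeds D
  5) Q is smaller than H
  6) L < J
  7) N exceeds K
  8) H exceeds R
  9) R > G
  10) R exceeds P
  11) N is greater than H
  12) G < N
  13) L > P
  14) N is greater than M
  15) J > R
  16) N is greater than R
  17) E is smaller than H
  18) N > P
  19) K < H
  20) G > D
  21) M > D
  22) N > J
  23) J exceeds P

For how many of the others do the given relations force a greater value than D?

10

From D the given relations immediately reach G, E, L, M.
From those, R, J, H, N — 8 in total.
From those, Q, F — 10 in total.
Nothing else is reachable above D; 10 in all.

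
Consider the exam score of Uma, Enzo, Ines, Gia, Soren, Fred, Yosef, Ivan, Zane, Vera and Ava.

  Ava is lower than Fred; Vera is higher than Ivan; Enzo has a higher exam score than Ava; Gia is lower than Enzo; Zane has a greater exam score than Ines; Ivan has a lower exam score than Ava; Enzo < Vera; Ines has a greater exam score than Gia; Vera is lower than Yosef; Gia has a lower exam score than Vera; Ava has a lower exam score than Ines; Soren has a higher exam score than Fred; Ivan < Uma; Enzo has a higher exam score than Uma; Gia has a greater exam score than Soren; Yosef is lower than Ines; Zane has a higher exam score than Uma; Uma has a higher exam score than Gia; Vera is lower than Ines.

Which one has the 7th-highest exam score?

Gia

Piecing the relations together gives one ordering: Ivan < Ava < Fred < Soren < Gia < Uma < Enzo < Vera < Yosef < Ines < Zane.
Counting 7 from the largest end gives Gia.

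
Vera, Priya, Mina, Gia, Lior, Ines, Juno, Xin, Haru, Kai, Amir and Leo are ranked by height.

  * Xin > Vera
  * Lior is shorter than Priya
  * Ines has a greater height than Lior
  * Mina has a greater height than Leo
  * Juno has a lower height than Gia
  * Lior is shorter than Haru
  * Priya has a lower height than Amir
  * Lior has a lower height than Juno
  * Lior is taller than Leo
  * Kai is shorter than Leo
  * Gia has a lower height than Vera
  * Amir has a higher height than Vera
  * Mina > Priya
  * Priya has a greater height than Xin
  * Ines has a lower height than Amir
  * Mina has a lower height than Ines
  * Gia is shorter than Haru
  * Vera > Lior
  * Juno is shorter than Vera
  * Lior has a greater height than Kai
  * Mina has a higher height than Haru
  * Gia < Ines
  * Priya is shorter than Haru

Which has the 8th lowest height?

Chaining the given pairs: Kai < Leo < Lior < Juno < Gia < Vera < Xin < Priya < Haru < Mina < Ines < Amir.
Counting 8 from the smallest end gives Priya.

Priya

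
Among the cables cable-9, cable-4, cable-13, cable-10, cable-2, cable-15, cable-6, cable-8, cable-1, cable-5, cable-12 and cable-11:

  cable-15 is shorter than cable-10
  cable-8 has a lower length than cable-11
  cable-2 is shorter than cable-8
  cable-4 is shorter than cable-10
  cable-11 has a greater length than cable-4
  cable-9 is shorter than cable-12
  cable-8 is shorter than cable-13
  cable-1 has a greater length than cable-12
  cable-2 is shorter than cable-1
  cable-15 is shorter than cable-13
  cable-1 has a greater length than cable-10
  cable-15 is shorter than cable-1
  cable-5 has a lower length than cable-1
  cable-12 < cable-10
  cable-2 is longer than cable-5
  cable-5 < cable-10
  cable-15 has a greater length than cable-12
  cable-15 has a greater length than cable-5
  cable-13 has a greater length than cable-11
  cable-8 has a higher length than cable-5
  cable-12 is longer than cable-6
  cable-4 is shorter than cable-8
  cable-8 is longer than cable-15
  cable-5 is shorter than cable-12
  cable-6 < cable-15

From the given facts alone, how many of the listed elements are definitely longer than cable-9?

7

Directly above cable-9: cable-12.
One step further: cable-15, cable-10, cable-1 (4 so far).
One step further: cable-8, cable-13 (6 so far).
One step further: cable-11 (7 so far).
No other element is forced above cable-9 by the given relations, so the count is 7.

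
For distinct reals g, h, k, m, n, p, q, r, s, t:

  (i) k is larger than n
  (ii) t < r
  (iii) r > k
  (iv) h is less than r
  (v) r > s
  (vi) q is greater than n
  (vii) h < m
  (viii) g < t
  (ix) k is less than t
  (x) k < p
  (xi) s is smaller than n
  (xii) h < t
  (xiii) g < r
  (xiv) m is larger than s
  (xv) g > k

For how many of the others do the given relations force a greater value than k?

Directly above k: p, g, t, r.
Nothing else is reachable above k; 4 in all.

4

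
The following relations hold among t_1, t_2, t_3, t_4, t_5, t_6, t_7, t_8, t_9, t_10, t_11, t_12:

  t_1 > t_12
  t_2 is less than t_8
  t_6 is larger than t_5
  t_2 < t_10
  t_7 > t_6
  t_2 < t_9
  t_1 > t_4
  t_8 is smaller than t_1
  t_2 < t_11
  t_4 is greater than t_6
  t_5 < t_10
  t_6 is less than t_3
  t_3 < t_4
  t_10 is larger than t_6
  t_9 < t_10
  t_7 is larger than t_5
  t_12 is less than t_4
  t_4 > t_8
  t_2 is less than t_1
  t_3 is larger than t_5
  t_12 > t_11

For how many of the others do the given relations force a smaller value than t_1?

8

The elements the relations force below t_1 are t_2, t_8, t_5, t_11, t_6, t_12, t_3, t_4 — no chain reaches any other.
That is 8.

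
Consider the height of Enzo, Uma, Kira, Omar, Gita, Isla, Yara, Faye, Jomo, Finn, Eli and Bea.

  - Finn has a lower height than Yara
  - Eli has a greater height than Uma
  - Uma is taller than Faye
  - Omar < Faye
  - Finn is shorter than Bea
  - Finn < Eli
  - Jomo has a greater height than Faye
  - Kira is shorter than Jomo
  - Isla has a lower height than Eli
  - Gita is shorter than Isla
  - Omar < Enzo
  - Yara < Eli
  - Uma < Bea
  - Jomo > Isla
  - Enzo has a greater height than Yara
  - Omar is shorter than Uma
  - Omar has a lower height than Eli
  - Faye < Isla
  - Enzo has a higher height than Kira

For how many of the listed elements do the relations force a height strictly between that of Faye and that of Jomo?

The relations place Faye below Jomo. An element lies strictly between them when it is forced above Faye and also forced below Jomo.
Above Faye: {Uma, Bea, Isla, Eli}. Below Jomo: {Gita, Omar, Kira, Isla}.
Intersection: {Isla} — 1.

1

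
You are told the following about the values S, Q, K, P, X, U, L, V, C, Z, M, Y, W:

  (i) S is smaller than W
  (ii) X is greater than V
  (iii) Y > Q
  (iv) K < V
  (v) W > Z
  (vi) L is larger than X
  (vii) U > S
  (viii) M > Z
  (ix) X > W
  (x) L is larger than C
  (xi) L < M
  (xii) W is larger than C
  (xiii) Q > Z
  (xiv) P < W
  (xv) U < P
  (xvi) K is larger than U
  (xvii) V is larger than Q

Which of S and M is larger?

Following the relations from S: S < U < K < V < X < L < M.
So S < M; M is the larger of the two.

M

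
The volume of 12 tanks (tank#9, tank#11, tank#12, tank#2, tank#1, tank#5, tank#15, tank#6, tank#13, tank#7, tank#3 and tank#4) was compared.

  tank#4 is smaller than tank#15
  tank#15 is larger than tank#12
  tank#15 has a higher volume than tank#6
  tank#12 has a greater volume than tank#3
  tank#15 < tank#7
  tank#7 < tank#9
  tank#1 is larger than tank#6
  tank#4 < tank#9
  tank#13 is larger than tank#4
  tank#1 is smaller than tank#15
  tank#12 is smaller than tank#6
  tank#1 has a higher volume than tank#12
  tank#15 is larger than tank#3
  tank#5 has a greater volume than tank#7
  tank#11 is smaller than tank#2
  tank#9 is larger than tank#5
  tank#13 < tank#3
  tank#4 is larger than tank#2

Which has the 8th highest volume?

The consecutive relations fix a unique order: tank#11 < tank#2 < tank#4 < tank#13 < tank#3 < tank#12 < tank#6 < tank#1 < tank#15 < tank#7 < tank#5 < tank#9.
Counting 8 from the largest end gives tank#3.

tank#3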